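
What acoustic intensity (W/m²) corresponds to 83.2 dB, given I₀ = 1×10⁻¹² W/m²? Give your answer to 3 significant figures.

0.000209 W/m²

L = 10·log₁₀(I/I₀) ⇒ I = I₀·10^(L/10) = 10⁻¹² × 10^8.32.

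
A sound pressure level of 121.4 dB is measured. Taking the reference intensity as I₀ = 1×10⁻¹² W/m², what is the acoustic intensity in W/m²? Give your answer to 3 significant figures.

1.38 W/m²

I/I₀ = 10^(121.4/10) = 1.38e+12, so I = 1.38e+12 × 10⁻¹² W/m².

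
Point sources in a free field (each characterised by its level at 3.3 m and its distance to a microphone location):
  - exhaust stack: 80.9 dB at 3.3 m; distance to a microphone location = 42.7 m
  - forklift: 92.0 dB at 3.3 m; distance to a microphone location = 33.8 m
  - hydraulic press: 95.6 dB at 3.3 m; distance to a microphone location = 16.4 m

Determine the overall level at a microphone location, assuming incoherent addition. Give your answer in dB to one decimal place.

First find each source's level at the receiver (point-source: −20·log₁₀(r/r_ref)), then combine on an intensity basis.
exhaust stack: 80.9 − 20·log₁₀(42.7/3.3) = 80.9 − 22.24 = 58.66 dB.
forklift: 92.0 − 20·log₁₀(33.8/3.3) = 92.0 − 20.21 = 71.79 dB.
hydraulic press: 95.6 − 20·log₁₀(16.4/3.3) = 95.6 − 13.93 = 81.67 dB.
Σ 10^(L/10) = 1.629e+08 → L_total = 10·log₁₀(1.629e+08) = 82.12 dB.

82.1 dB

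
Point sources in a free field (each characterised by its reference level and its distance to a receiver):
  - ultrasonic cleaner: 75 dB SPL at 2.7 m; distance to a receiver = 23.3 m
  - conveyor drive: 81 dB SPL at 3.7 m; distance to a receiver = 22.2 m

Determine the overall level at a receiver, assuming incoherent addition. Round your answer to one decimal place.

65.9 dB SPL

Propagate each source to the receiver with L = L_ref − 20·log₁₀(r/r_ref), then add intensities.
ultrasonic cleaner: 75 − 20·log₁₀(23.3/2.7) = 75 − 18.72 = 56.28 dB SPL.
conveyor drive: 81 − 20·log₁₀(22.2/3.7) = 81 − 15.56 = 65.44 dB SPL.
Σ 10^(L/10) = 3.922e+06 → L_total = 10·log₁₀(3.922e+06) = 65.93 dB SPL.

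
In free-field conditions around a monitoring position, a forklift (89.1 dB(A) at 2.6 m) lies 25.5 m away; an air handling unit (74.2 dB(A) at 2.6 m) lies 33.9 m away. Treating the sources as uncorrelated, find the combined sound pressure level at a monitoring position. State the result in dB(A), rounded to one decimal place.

69.3 dB(A)

Apply inverse-square spreading to bring every level to the receiver, then sum 10^(L/10).
forklift: 89.1 − 20·log₁₀(25.5/2.6) = 89.1 − 19.83 = 69.27 dB(A).
air handling unit: 74.2 − 20·log₁₀(33.9/2.6) = 74.2 − 22.30 = 51.90 dB(A).
Σ 10^(L/10) = 8.605e+06 → L_total = 10·log₁₀(8.605e+06) = 69.35 dB(A).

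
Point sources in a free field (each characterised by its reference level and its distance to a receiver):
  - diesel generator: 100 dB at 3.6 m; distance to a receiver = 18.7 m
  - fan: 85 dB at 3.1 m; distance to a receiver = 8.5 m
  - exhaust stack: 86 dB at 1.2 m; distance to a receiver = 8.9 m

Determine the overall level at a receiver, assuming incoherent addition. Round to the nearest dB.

86 dB

First find each source's level at the receiver (point-source: −20·log₁₀(r/r_ref)), then combine on an intensity basis.
diesel generator: 100 − 20·log₁₀(18.7/3.6) = 100 − 14.31 = 85.69 dB.
fan: 85 − 20·log₁₀(8.5/3.1) = 85 − 8.76 = 76.24 dB.
exhaust stack: 86 − 20·log₁₀(8.9/1.2) = 86 − 17.40 = 68.60 dB.
Σ 10^(L/10) = 4.199e+08 → L_total = 10·log₁₀(4.199e+08) = 86.23 dB.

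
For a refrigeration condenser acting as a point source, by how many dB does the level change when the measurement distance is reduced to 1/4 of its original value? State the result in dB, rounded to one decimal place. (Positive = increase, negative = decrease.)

With spherical spreading the level changes by −20·log₁₀(r₂/r₁).
ΔL = −20·log₁₀(0.25) = +12.04 dB.

+12.0 dB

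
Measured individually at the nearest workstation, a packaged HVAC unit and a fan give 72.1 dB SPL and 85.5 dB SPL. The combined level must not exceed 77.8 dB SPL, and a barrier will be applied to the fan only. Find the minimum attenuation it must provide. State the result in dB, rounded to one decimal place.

9.1 dB

The untreated sources together contribute 10^(72.1/10) = 1.622e+07, i.e. 72.10 dB SPL.
To meet 77.8 dB SPL overall, the treated fan may contribute at most 10^(77.8/10) − 1.622e+07 = 4.404e+07, i.e. 76.44 dB SPL.
So the fan must be reduced from 85.5 to 76.44 dB SPL: IL = 9.06 dB.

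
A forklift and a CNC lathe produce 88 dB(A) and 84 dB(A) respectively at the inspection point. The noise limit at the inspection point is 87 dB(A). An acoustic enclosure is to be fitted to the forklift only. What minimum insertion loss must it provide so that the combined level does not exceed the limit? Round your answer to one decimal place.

Fixed contribution from the other source: Σ 10^(L/10) = 10^(84/10) = 2.512e+08 (84.00 dB(A)).
The limit corresponds to 10^(87/10) = 5.012e+08; subtracting the fixed part leaves 2.500e+08 for the forklift, i.e. 83.98 dB(A).
Required insertion loss = 88 − 83.98 = 4.02 dB.

4.0 dB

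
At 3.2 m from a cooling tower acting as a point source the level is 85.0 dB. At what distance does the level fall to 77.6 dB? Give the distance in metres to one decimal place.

7.5 m

Point-source spreading drops the level by 20·log₁₀(r₂/r₁); inverting, r₂/r₁ = 10^(ΔL/20).
r₂ = 3.2·10^((85.0−77.6)/20) = 3.2·10^(7.4/20) = 7.50 m.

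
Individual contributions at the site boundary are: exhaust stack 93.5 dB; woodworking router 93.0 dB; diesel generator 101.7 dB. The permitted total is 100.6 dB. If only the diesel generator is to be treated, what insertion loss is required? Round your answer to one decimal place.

Everything except the diesel generator sums to 10^(93.5/10) + 10^(93.0/10) = 4.234e+09 in linear terms, 96.27 dB.
To meet 100.6 dB overall, the treated diesel generator may contribute at most 10^(100.6/10) − 4.234e+09 = 7.248e+09, i.e. 98.60 dB.
So the diesel generator must be reduced from 101.7 to 98.60 dB: IL = 3.10 dB.

3.1 dB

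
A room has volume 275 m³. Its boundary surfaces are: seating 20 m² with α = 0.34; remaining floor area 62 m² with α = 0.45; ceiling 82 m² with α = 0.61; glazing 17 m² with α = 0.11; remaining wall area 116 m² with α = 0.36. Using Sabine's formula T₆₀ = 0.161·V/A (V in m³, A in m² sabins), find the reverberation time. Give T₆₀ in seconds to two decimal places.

A = Σ Sᵢαᵢ = 20·0.34 + 62·0.45 + 82·0.61 + 17·0.11 + 116·0.36 = 128.35 m².
T₆₀ = 0.161·V/A = 0.161·275/128.35 = 0.345 s.

0.34 s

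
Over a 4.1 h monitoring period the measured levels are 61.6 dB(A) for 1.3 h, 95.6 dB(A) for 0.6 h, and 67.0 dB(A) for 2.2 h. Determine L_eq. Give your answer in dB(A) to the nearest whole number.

The energy average is taken in the linear domain: L_eq = 10·log₁₀[(Σ tᵢ·10^(Lᵢ/10))/T], T = 4.1 h.
Σ tᵢ·10^(Lᵢ/10) = 1.3·10^(61.6/10) + 0.6·10^(95.6/10) + 2.2·10^(67.0/10) = 2.191e+09.
L_eq = 10·log₁₀(2.191e+09/4.1) = 87.28 dB(A).

87 dB(A)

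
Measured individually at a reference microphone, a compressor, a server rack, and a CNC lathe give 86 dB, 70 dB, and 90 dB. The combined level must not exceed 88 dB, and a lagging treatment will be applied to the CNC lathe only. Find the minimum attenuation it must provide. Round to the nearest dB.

7 dB

Fixed contribution from the other sources: Σ 10^(L/10) = 10^(86/10) + 10^(70/10) = 4.081e+08 (86.11 dB).
To meet 88 dB overall, the treated CNC lathe may contribute at most 10^(88/10) − 4.081e+08 = 2.229e+08, i.e. 83.48 dB.
So the CNC lathe must be reduced from 90 to 83.48 dB: IL = 6.52 dB.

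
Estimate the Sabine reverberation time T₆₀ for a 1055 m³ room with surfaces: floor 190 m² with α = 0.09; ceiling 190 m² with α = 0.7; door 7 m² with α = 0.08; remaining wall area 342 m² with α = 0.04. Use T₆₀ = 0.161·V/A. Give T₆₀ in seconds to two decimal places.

Total absorption A = 190·0.09 + 190·0.7 + 7·0.08 + 342·0.04 = 164.34 m² sabins.
T₆₀ = 0.161·V/A = 0.161·1055/164.34 = 1.034 s.

1.03 s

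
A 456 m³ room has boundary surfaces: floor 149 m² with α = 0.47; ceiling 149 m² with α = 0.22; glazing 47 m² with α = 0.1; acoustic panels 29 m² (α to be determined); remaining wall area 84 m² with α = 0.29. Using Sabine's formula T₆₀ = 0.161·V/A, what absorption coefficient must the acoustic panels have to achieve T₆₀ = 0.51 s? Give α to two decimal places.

A = 0.161·V/T₆₀ = 0.161·456/0.51 = 143.95 m² sabins.
Absorption from the other surfaces = 149·0.47 + 149·0.22 + 47·0.1 + 84·0.29 = 131.87 m², so the acoustic panels must supply 12.08 m² over 29 m².
α = 12.08/29 = 0.417.

0.42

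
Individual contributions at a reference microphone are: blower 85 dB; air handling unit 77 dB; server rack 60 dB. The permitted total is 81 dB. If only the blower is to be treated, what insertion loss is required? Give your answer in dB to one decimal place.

Fixed contribution from the other sources: Σ 10^(L/10) = 10^(77/10) + 10^(60/10) = 5.112e+07 (77.09 dB).
To meet 81 dB overall, the treated blower may contribute at most 10^(81/10) − 5.112e+07 = 7.477e+07, i.e. 78.74 dB.
Required insertion loss = 85 − 78.74 = 6.26 dB.

6.3 dB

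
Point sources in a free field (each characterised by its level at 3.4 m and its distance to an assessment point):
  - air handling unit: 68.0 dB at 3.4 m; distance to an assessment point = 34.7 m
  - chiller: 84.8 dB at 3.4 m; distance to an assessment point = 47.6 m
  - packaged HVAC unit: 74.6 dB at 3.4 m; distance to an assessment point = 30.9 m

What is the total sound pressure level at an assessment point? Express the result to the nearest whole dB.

63 dB

Apply inverse-square spreading to bring every level to the receiver, then sum 10^(L/10).
air handling unit: 68.0 − 20·log₁₀(34.7/3.4) = 68.0 − 20.18 = 47.82 dB.
chiller: 84.8 − 20·log₁₀(47.6/3.4) = 84.8 − 22.92 = 61.88 dB.
packaged HVAC unit: 74.6 − 20·log₁₀(30.9/3.4) = 74.6 − 19.17 = 55.43 dB.
Σ 10^(L/10) = 1.951e+06 → L_total = 10·log₁₀(1.951e+06) = 62.90 dB.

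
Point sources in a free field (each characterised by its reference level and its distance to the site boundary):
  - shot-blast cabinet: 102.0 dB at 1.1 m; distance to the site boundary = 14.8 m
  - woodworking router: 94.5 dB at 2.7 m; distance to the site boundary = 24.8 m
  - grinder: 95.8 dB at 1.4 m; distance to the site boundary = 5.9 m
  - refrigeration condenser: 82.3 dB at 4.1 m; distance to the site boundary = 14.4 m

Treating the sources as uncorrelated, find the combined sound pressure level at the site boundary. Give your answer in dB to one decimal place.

First find each source's level at the receiver (point-source: −20·log₁₀(r/r_ref)), then combine on an intensity basis.
shot-blast cabinet: 102.0 − 20·log₁₀(14.8/1.1) = 102.0 − 22.58 = 79.42 dB.
woodworking router: 94.5 − 20·log₁₀(24.8/2.7) = 94.5 − 19.26 = 75.24 dB.
grinder: 95.8 − 20·log₁₀(5.9/1.4) = 95.8 − 12.49 = 83.31 dB.
refrigeration condenser: 82.3 − 20·log₁₀(14.4/4.1) = 82.3 − 10.91 = 71.39 dB.
Σ 10^(L/10) = 3.488e+08 → L_total = 10·log₁₀(3.488e+08) = 85.43 dB.

85.4 dB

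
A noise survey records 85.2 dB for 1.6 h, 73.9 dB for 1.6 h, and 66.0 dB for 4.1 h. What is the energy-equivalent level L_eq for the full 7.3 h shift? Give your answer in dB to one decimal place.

79.0 dB

Weight each interval's intensity by its duration and average over T = 7.3 h:
Σ tᵢ·10^(Lᵢ/10) = 1.6·10^(85.2/10) + 1.6·10^(73.9/10) + 4.1·10^(66.0/10) = 5.854e+08.
L_eq = 10·log₁₀(5.854e+08/7.3) = 79.04 dB.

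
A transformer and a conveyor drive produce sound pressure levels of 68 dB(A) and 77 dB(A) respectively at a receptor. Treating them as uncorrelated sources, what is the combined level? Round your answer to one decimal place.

For uncorrelated sources the intensities add, so convert each level to linear form, sum, and take 10·log₁₀ of the total.
Σ 10^(L/10) = 10^(68/10) + 10^(77/10) = 5.643e+07.
L_total = 10·log₁₀(5.643e+07) = 77.51 dB(A).

77.5 dB(A)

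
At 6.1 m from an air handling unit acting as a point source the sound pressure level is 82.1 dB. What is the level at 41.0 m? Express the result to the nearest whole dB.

66 dB

For a point source, L₂ = L₁ − 20·log₁₀(r₂/r₁).
L₂ = 82.1 − 20·log₁₀(41.0/6.1) = 82.1 − 16.549 = 65.55 dB.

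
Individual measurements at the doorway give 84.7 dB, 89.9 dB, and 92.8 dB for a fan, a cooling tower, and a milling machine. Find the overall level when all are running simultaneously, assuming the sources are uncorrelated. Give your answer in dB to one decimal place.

95.0 dB

For uncorrelated sources the intensities add, so convert each level to linear form, sum, and take 10·log₁₀ of the total.
Σ 10^(L/10) = 10^(84.7/10) + 10^(89.9/10) + 10^(92.8/10) = 3.178e+09.
L_total = 10·log₁₀(3.178e+09) = 95.02 dB.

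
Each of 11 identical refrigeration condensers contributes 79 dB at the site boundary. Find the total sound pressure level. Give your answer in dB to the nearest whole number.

89 dB

N identical incoherent sources raise the level by 10·log₁₀ N.
L_total = 79 + 10·log₁₀(11) = 79 + 10.414 = 89.41 dB.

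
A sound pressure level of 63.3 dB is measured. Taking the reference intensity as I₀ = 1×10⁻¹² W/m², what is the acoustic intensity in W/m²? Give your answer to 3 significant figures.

2.14e-06 W/m²

L = 10·log₁₀(I/I₀) ⇒ I = I₀·10^(L/10) = 10⁻¹² × 10^6.33.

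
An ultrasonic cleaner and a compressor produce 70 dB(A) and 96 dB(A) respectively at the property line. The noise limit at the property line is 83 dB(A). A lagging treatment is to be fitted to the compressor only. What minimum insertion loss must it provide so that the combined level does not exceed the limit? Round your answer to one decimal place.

13.2 dB

Everything except the compressor sums to 10^(70/10) = 1.000e+07 in linear terms, 70.00 dB(A).
To meet 83 dB(A) overall, the treated compressor may contribute at most 10^(83/10) − 1.000e+07 = 1.895e+08, i.e. 82.78 dB(A).
So the compressor must be reduced from 96 to 82.78 dB(A): IL = 13.22 dB.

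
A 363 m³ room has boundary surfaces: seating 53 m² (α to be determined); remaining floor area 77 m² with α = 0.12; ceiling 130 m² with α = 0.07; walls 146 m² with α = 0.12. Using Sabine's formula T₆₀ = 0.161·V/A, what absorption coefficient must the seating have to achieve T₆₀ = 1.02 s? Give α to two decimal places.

0.40

Required total absorption A = 0.161·363/1.02 = 57.30 m².
Absorption from the other surfaces = 77·0.12 + 130·0.07 + 146·0.12 = 35.86 m², so the seating must supply 21.44 m² over 53 m².
α = 21.44/53 = 0.404.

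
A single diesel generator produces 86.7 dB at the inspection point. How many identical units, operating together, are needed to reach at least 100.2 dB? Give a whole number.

N identical sources give L₁ + 10·log₁₀ N, so require 10·log₁₀ N ≥ 100.2 − 86.7 = 13.5 dB.
N ≥ 10^(13.5/10) = 22.387, so N = 23.

23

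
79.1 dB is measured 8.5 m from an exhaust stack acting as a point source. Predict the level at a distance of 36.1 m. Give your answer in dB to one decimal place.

66.5 dB

Point-source attenuation: ΔL = 20·log₁₀(r₂/r₁) = 20·log₁₀(36.1/8.5) = 12.562 dB.
L₂ = 79.1 − 20·log₁₀(36.1/8.5) = 79.1 − 12.562 = 66.54 dB.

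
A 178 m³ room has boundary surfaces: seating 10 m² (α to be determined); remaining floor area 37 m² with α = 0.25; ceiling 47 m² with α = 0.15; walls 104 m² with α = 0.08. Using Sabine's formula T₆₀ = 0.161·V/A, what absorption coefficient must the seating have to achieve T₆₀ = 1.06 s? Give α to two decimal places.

A = 0.161·V/T₆₀ = 0.161·178/1.06 = 27.04 m² sabins.
Absorption from the other surfaces = 37·0.25 + 47·0.15 + 104·0.08 = 24.62 m², so the seating must supply 2.42 m² over 10 m².
α = 2.42/10 = 0.242.

0.24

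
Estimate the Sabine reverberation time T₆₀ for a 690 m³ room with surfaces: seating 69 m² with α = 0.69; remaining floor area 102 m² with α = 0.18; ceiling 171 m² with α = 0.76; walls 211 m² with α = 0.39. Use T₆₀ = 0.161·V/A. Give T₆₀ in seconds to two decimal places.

0.40 s

A = Σ Sᵢαᵢ = 69·0.69 + 102·0.18 + 171·0.76 + 211·0.39 = 278.22 m².
T₆₀ = 0.161·V/A = 0.161·690/278.22 = 0.399 s.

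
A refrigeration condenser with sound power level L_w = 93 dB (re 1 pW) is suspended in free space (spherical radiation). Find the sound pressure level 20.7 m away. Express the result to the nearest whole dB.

56 dB

The power spreads over a sphere of area 4π·r², so L_p = L_w − 10·log₁₀(4π·r²).
4π·r² = 5385 m², 10·log₁₀ of that is 37.312 dB.
L_p = 93 − 37.312 = 55.69 dB.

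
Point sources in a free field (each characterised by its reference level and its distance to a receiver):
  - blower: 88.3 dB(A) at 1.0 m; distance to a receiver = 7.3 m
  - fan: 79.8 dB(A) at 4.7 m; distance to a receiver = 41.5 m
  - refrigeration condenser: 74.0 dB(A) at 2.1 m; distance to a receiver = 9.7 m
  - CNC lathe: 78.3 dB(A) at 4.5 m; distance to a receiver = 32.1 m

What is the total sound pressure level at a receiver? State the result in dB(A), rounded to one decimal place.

72.2 dB(A)

First find each source's level at the receiver (point-source: −20·log₁₀(r/r_ref)), then combine on an intensity basis.
blower: 88.3 − 20·log₁₀(7.3/1.0) = 88.3 − 17.27 = 71.03 dB(A).
fan: 79.8 − 20·log₁₀(41.5/4.7) = 79.8 − 18.92 = 60.88 dB(A).
refrigeration condenser: 74.0 − 20·log₁₀(9.7/2.1) = 74.0 − 13.29 = 60.71 dB(A).
CNC lathe: 78.3 − 20·log₁₀(32.1/4.5) = 78.3 − 17.07 = 61.23 dB(A).
Σ 10^(L/10) = 1.642e+07 → L_total = 10·log₁₀(1.642e+07) = 72.15 dB(A).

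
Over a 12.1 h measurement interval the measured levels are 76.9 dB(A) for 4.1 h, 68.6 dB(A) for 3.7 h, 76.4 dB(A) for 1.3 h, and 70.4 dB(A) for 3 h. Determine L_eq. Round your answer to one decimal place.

74.2 dB(A)

L_eq = 10·log₁₀[(1/T)·Σ tᵢ·10^(Lᵢ/10)] with T = 12.1 h.
Σ tᵢ·10^(Lᵢ/10) = 4.1·10^(76.9/10) + 3.7·10^(68.6/10) + 1.3·10^(76.4/10) + 3·10^(70.4/10) = 3.173e+08.
L_eq = 10·log₁₀(3.173e+08/12.1) = 74.19 dB(A).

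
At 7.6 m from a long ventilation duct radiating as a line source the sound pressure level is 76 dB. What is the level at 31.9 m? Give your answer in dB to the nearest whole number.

70 dB

Line-source attenuation: ΔL = 10·log₁₀(r₂/r₁) = 10·log₁₀(31.9/7.6) = 6.230 dB.
L₂ = 76 − 10·log₁₀(31.9/7.6) = 76 − 6.230 = 69.77 dB.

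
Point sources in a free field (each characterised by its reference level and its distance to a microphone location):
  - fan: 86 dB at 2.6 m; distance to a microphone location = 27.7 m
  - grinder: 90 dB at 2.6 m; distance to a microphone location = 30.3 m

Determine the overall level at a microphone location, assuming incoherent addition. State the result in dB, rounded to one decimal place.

70.4 dB

First find each source's level at the receiver (point-source: −20·log₁₀(r/r_ref)), then combine on an intensity basis.
fan: 86 − 20·log₁₀(27.7/2.6) = 86 − 20.55 = 65.45 dB.
grinder: 90 − 20·log₁₀(30.3/2.6) = 90 − 21.33 = 68.67 dB.
Σ 10^(L/10) = 1.087e+07 → L_total = 10·log₁₀(1.087e+07) = 70.36 dB.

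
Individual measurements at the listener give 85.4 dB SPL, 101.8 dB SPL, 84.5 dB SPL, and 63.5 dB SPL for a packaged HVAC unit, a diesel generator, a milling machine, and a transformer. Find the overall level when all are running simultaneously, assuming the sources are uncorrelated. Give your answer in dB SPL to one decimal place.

Incoherent sources combine by intensity addition: L_total = 10·log₁₀(Σ 10^(L_i/10)).
Σ 10^(L/10) = 10^(85.4/10) + 10^(101.8/10) + 10^(84.5/10) + 10^(63.5/10) = 1.577e+10.
L_total = 10·log₁₀(1.577e+10) = 101.98 dB SPL.

102.0 dB SPL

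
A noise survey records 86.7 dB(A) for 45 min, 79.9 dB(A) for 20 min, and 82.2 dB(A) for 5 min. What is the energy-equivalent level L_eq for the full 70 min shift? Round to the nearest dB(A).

Weight each interval's intensity by its duration and average over T = 70 min:
Σ tᵢ·10^(Lᵢ/10) = 45·10^(86.7/10) + 20·10^(79.9/10) + 5·10^(82.2/10) = 2.383e+10.
L_eq = 10·log₁₀(2.383e+10/70) = 85.32 dB(A).

85 dB(A)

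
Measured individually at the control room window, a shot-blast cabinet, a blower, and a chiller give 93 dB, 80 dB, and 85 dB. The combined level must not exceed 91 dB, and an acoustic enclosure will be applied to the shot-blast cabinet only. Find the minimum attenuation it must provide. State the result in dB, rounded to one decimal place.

3.7 dB

The untreated sources together contribute 10^(80/10) + 10^(85/10) = 4.162e+08, i.e. 86.19 dB.
To meet 91 dB overall, the treated shot-blast cabinet may contribute at most 10^(91/10) − 4.162e+08 = 8.427e+08, i.e. 89.26 dB.
Required insertion loss = 93 − 89.26 = 3.74 dB.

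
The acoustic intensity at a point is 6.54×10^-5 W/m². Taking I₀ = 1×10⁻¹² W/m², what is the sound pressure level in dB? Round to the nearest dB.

Dividing by I₀ shifts the exponent by 12: I/I₀ = 6.54×10^7.
L = 10·(0.8156 + 7) = 78.16 dB.

78 dB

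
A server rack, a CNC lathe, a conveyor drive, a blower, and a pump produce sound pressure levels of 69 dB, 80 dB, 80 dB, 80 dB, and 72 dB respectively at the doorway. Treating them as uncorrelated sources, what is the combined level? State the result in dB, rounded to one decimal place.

85.1 dB

Incoherent sources combine by intensity addition: L_total = 10·log₁₀(Σ 10^(L_i/10)).
Σ 10^(L/10) = 10^(69/10) + 10^(80/10) + 10^(80/10) + 10^(80/10) + 10^(72/10) = 3.238e+08.
L_total = 10·log₁₀(3.238e+08) = 85.10 dB.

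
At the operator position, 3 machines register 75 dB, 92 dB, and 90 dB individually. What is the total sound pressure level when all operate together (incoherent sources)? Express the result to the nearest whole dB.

Incoherent sources combine by intensity addition: L_total = 10·log₁₀(Σ 10^(L_i/10)).
Σ 10^(L/10) = 10^(75/10) + 10^(92/10) + 10^(90/10) = 2.617e+09.
L_total = 10·log₁₀(2.617e+09) = 94.18 dB.

94 dB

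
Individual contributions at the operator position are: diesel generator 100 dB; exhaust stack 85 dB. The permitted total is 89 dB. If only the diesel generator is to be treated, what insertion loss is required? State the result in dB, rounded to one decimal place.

13.2 dB

Everything except the diesel generator sums to 10^(85/10) = 3.162e+08 in linear terms, 85.00 dB.
To meet 89 dB overall, the treated diesel generator may contribute at most 10^(89/10) − 3.162e+08 = 4.781e+08, i.e. 86.80 dB.
So the diesel generator must be reduced from 100 to 86.80 dB: IL = 13.20 dB.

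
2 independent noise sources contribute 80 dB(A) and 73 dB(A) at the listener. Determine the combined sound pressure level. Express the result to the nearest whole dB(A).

81 dB(A)

Incoherent sources combine by intensity addition: L_total = 10·log₁₀(Σ 10^(L_i/10)).
Σ 10^(L/10) = 10^(80/10) + 10^(73/10) = 1.200e+08.
L_total = 10·log₁₀(1.200e+08) = 80.79 dB(A).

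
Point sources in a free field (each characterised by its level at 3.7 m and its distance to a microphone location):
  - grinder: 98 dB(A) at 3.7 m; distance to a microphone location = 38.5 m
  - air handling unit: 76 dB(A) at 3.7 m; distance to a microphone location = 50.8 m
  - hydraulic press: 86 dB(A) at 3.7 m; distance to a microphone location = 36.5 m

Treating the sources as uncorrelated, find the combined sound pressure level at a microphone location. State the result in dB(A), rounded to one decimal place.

Propagate each source to the receiver with L = L_ref − 20·log₁₀(r/r_ref), then add intensities.
grinder: 98 − 20·log₁₀(38.5/3.7) = 98 − 20.35 = 77.65 dB(A).
air handling unit: 76 − 20·log₁₀(50.8/3.7) = 76 − 22.75 = 53.25 dB(A).
hydraulic press: 86 − 20·log₁₀(36.5/3.7) = 86 − 19.88 = 66.12 dB(A).
Σ 10^(L/10) = 6.258e+07 → L_total = 10·log₁₀(6.258e+07) = 77.96 dB(A).

78.0 dB(A)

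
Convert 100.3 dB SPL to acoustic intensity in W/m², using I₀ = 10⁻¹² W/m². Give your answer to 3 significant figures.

0.0107 W/m²

I/I₀ = 10^(100.3/10) = 1.072e+10, so I = 1.072e+10 × 10⁻¹² W/m².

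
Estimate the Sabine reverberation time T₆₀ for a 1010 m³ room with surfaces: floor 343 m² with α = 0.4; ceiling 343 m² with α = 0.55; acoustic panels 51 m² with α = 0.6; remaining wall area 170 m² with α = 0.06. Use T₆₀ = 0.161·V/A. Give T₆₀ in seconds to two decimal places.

A = Σ Sᵢαᵢ = 343·0.4 + 343·0.55 + 51·0.6 + 170·0.06 = 366.65 m².
T₆₀ = 0.161 × 1010 / 366.65 = 0.444 s.

0.44 s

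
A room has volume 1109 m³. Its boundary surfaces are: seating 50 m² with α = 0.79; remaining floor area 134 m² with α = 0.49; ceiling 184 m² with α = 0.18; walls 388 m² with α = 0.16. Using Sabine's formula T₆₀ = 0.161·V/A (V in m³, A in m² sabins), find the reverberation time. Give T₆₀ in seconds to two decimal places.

Summing Sᵢαᵢ: 50·0.79 + 134·0.49 + 184·0.18 + 388·0.16 = 200.36 m².
T₆₀ = 0.161 × 1109 / 200.36 = 0.891 s.

0.89 s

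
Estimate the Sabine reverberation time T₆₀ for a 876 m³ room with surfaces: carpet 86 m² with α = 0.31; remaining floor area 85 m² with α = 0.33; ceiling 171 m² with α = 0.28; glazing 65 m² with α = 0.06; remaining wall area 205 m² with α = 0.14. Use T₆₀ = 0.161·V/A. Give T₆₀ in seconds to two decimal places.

1.04 s

Total absorption A = 86·0.31 + 85·0.33 + 171·0.28 + 65·0.06 + 205·0.14 = 135.19 m² sabins.
T₆₀ = 0.161·V/A = 0.161·876/135.19 = 1.043 s.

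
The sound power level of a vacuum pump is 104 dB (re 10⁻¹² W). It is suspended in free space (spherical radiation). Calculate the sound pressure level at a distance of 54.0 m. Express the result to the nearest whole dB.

58 dB

L_p = L_w − 10·log₁₀(4π·r²) with r = 54.0 m.
4π·r² = 3.664e+04 m², 10·log₁₀ of that is 45.640 dB.
L_p = 104 − 45.640 = 58.36 dB.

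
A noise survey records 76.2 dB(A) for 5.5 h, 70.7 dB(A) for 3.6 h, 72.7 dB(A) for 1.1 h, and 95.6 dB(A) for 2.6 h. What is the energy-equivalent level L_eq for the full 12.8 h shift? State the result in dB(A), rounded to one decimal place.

L_eq = 10·log₁₀[(1/T)·Σ tᵢ·10^(Lᵢ/10)] with T = 12.8 h.
Σ tᵢ·10^(Lᵢ/10) = 5.5·10^(76.2/10) + 3.6·10^(70.7/10) + 1.1·10^(72.7/10) + 2.6·10^(95.6/10) = 9.732e+09.
L_eq = 10·log₁₀(9.732e+09/12.8) = 88.81 dB(A).

88.8 dB(A)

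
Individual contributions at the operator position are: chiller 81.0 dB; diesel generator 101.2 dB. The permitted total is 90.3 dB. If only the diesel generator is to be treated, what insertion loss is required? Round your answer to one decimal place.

11.4 dB

Everything except the diesel generator sums to 10^(81.0/10) = 1.259e+08 in linear terms, 81.00 dB.
The limit corresponds to 10^(90.3/10) = 1.072e+09; subtracting the fixed part leaves 9.456e+08 for the diesel generator, i.e. 89.76 dB.
So the diesel generator must be reduced from 101.2 to 89.76 dB: IL = 11.44 dB.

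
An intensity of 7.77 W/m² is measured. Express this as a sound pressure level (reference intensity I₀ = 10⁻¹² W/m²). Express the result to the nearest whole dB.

129 dB

L = 10·log₁₀(I/I₀) = 10·log₁₀(7.77/10⁻¹²) = 10·log₁₀(7.77×10^12).
L = 10·(0.8904 + 12) = 128.90 dB.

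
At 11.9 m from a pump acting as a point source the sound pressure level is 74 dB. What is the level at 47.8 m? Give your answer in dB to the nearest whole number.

Spherical spreading from a point source gives a 20·log₁₀(r₂/r₁) drop.
L₂ = 74 − 20·log₁₀(47.8/11.9) = 74 − 12.078 = 61.92 dB.

62 dB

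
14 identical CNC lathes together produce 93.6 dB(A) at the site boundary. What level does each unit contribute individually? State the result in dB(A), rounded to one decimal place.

82.1 dB(A)

For N identical incoherent sources L_total = L₁ + 10·log₁₀ N, so L₁ = 93.6 − 10·log₁₀(14) = 93.6 − 11.461.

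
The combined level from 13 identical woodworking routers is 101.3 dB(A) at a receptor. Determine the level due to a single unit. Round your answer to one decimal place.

Dividing the total intensity by 13 lowers the level by 10·log₁₀ 13 = 11.139 dB: L₁ = 101.3 − 11.139.

90.2 dB(A)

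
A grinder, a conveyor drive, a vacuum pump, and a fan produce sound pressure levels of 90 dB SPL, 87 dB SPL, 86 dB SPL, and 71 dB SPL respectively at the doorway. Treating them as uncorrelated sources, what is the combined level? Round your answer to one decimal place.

92.8 dB SPL

For uncorrelated sources the intensities add, so convert each level to linear form, sum, and take 10·log₁₀ of the total.
Σ 10^(L/10) = 10^(90/10) + 10^(87/10) + 10^(86/10) + 10^(71/10) = 1.912e+09.
L_total = 10·log₁₀(1.912e+09) = 92.81 dB SPL.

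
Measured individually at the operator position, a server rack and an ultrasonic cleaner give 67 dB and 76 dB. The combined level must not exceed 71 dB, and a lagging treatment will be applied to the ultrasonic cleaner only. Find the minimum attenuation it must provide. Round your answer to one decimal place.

7.2 dB

The untreated sources together contribute 10^(67/10) = 5.012e+06, i.e. 67.00 dB.
To meet 71 dB overall, the treated ultrasonic cleaner may contribute at most 10^(71/10) − 5.012e+06 = 7.577e+06, i.e. 68.80 dB.
So the ultrasonic cleaner must be reduced from 76 to 68.80 dB: IL = 7.20 dB.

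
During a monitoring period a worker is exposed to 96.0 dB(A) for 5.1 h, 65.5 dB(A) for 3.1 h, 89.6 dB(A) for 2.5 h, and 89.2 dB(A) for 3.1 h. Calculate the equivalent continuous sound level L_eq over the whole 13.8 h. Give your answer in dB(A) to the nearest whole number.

93 dB(A)

L_eq = 10·log₁₀[(1/T)·Σ tᵢ·10^(Lᵢ/10)] with T = 13.8 h.
Σ tᵢ·10^(Lᵢ/10) = 5.1·10^(96.0/10) + 3.1·10^(65.5/10) + 2.5·10^(89.6/10) + 3.1·10^(89.2/10) = 2.517e+10.
L_eq = 10·log₁₀(2.517e+10/13.8) = 92.61 dB(A).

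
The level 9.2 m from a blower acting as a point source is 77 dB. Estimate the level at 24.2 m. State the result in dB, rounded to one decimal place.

68.6 dB

Spherical spreading from a point source gives a 20·log₁₀(r₂/r₁) drop.
L₂ = 77 − 20·log₁₀(24.2/9.2) = 77 − 8.401 = 68.60 dB.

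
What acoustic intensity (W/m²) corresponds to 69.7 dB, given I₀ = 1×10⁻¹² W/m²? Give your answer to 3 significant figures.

I = I₀·10^(L/10) = 10⁻¹² × 10^(69.7/10) = 10^(-5.030).

9.33e-06 W/m²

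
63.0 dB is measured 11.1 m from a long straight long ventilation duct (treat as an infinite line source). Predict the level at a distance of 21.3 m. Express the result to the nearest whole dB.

60 dB

For a line source, L₂ = L₁ − 10·log₁₀(r₂/r₁).
L₂ = 63.0 − 10·log₁₀(21.3/11.1) = 63.0 − 2.831 = 60.17 dB.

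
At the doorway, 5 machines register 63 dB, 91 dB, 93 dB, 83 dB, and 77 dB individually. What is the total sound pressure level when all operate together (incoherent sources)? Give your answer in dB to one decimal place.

For uncorrelated sources the intensities add, so convert each level to linear form, sum, and take 10·log₁₀ of the total.
Σ 10^(L/10) = 10^(63/10) + 10^(91/10) + 10^(93/10) + 10^(83/10) + 10^(77/10) = 3.506e+09.
L_total = 10·log₁₀(3.506e+09) = 95.45 dB.

95.4 dB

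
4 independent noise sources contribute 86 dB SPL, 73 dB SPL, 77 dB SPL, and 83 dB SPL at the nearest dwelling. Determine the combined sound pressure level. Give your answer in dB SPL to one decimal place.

88.2 dB SPL

For uncorrelated sources the intensities add, so convert each level to linear form, sum, and take 10·log₁₀ of the total.
Σ 10^(L/10) = 10^(86/10) + 10^(73/10) + 10^(77/10) + 10^(83/10) = 6.677e+08.
L_total = 10·log₁₀(6.677e+08) = 88.25 dB SPL.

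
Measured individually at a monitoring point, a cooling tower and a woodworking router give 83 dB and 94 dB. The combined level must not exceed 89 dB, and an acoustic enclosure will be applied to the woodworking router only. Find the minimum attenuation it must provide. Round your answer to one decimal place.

6.3 dB

Everything except the woodworking router sums to 10^(83/10) = 1.995e+08 in linear terms, 83.00 dB.
The limit corresponds to 10^(89/10) = 7.943e+08; subtracting the fixed part leaves 5.948e+08 for the woodworking router, i.e. 87.74 dB.
So the woodworking router must be reduced from 94 to 87.74 dB: IL = 6.26 dB.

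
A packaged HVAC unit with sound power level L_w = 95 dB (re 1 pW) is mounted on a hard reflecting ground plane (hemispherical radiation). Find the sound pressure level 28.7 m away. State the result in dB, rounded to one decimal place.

The power spreads over a hemisphere of area 2π·r², so L_p = L_w − 10·log₁₀(2π·r²).
2π·r² = 5175 m², 10·log₁₀ of that is 37.139 dB.
L_p = 95 − 37.139 = 57.86 dB.

57.9 dB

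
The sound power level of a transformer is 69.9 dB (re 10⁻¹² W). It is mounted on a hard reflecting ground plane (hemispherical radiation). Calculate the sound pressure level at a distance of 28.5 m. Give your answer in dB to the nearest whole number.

L_p = L_w − 10·log₁₀(2π·r²) with r = 28.5 m.
2π·r² = 5104 m², 10·log₁₀ of that is 37.079 dB.
L_p = 69.9 − 37.079 = 32.82 dB.

33 dB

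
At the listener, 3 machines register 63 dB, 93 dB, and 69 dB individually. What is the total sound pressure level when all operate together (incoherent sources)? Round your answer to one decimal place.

For uncorrelated sources the intensities add, so convert each level to linear form, sum, and take 10·log₁₀ of the total.
Σ 10^(L/10) = 10^(63/10) + 10^(93/10) + 10^(69/10) = 2.005e+09.
L_total = 10·log₁₀(2.005e+09) = 93.02 dB.

93.0 dB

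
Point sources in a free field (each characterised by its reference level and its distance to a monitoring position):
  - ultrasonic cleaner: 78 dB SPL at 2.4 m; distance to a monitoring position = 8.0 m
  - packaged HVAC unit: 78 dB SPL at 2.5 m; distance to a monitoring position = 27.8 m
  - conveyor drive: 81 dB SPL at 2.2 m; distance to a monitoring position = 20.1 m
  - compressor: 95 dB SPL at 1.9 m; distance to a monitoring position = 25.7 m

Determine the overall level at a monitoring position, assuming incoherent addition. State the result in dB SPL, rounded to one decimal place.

Apply inverse-square spreading to bring every level to the receiver, then sum 10^(L/10).
ultrasonic cleaner: 78 − 20·log₁₀(8.0/2.4) = 78 − 10.46 = 67.54 dB SPL.
packaged HVAC unit: 78 − 20·log₁₀(27.8/2.5) = 78 − 20.92 = 57.08 dB SPL.
conveyor drive: 81 − 20·log₁₀(20.1/2.2) = 81 − 19.22 = 61.78 dB SPL.
compressor: 95 − 20·log₁₀(25.7/1.9) = 95 − 22.62 = 72.38 dB SPL.
Σ 10^(L/10) = 2.498e+07 → L_total = 10·log₁₀(2.498e+07) = 73.98 dB SPL.

74.0 dB SPL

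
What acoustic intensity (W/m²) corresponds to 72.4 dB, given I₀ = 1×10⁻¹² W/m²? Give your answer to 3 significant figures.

1.74e-05 W/m²

L = 10·log₁₀(I/I₀) ⇒ I = I₀·10^(L/10) = 10⁻¹² × 10^7.24.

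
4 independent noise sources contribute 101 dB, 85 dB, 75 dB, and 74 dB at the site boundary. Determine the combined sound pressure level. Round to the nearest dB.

Incoherent sources combine by intensity addition: L_total = 10·log₁₀(Σ 10^(L_i/10)).
Σ 10^(L/10) = 10^(101/10) + 10^(85/10) + 10^(75/10) + 10^(74/10) = 1.296e+10.
L_total = 10·log₁₀(1.296e+10) = 101.13 dB.

101 dB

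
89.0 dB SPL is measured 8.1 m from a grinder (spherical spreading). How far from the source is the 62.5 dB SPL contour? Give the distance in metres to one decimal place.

171.2 m

For a point source L₁ − L₂ = 20·log₁₀(r₂/r₁), so r₂ = r₁·10^((L₁−L₂)/20).
r₂ = 8.1·10^((89.0−62.5)/20) = 8.1·10^(26.5/20) = 171.19 m.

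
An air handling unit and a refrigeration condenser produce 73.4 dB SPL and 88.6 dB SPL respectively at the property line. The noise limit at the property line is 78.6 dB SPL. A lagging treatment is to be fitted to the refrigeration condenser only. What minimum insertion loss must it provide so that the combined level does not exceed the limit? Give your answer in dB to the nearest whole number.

12 dB

Fixed contribution from the other source: Σ 10^(L/10) = 10^(73.4/10) = 2.188e+07 (73.40 dB SPL).
The limit corresponds to 10^(78.6/10) = 7.244e+07; subtracting the fixed part leaves 5.057e+07 for the refrigeration condenser, i.e. 77.04 dB SPL.
Required insertion loss = 88.6 − 77.04 = 11.56 dB.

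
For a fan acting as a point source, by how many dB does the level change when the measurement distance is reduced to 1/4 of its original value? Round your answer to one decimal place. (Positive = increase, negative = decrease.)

+12.0 dB

A point source loses 6 dB per doubling of distance; generally ΔL = −20·log₁₀(r₂/r₁).
ΔL = −20·log₁₀(0.25) = +12.04 dB.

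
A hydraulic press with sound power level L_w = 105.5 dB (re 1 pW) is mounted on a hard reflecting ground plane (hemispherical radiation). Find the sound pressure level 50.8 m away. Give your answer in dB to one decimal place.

L_p = L_w − 10·log₁₀(2π·r²) with r = 50.8 m.
2π·r² = 1.621e+04 m², 10·log₁₀ of that is 42.099 dB.
L_p = 105.5 − 42.099 = 63.40 dB.

63.4 dB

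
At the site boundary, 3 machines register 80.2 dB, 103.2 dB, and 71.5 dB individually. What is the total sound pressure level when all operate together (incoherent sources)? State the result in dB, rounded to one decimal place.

103.2 dB

For uncorrelated sources the intensities add, so convert each level to linear form, sum, and take 10·log₁₀ of the total.
Σ 10^(L/10) = 10^(80.2/10) + 10^(103.2/10) + 10^(71.5/10) = 2.101e+10.
L_total = 10·log₁₀(2.101e+10) = 103.22 dB.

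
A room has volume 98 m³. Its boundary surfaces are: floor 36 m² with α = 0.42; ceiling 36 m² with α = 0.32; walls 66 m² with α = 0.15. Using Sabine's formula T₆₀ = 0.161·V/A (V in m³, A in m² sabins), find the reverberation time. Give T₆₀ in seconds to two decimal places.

0.43 s

Summing Sᵢαᵢ: 36·0.42 + 36·0.32 + 66·0.15 = 36.54 m².
T₆₀ = 0.161 × 98 / 36.54 = 0.432 s.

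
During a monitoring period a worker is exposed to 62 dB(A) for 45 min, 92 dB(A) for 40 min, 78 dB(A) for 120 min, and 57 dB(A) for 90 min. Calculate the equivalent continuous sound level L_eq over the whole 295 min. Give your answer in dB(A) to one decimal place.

83.8 dB(A)

The energy average is taken in the linear domain: L_eq = 10·log₁₀[(Σ tᵢ·10^(Lᵢ/10))/T], T = 295 min.
Σ tᵢ·10^(Lᵢ/10) = 45·10^(62/10) + 40·10^(92/10) + 120·10^(78/10) + 90·10^(57/10) = 7.108e+10.
L_eq = 10·log₁₀(7.108e+10/295) = 83.82 dB(A).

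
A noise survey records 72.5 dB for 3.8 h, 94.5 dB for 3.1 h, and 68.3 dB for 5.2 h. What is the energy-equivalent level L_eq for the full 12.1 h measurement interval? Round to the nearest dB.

The energy average is taken in the linear domain: L_eq = 10·log₁₀[(Σ tᵢ·10^(Lᵢ/10))/T], T = 12.1 h.
Σ tᵢ·10^(Lᵢ/10) = 3.8·10^(72.5/10) + 3.1·10^(94.5/10) + 5.2·10^(68.3/10) = 8.840e+09.
L_eq = 10·log₁₀(8.840e+09/12.1) = 88.64 dB.

89 dB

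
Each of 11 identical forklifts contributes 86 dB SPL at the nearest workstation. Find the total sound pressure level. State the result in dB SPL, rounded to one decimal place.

N identical incoherent sources raise the level by 10·log₁₀ N.
L_total = 86 + 10·log₁₀(11) = 86 + 10.414 = 96.41 dB SPL.

96.4 dB SPL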